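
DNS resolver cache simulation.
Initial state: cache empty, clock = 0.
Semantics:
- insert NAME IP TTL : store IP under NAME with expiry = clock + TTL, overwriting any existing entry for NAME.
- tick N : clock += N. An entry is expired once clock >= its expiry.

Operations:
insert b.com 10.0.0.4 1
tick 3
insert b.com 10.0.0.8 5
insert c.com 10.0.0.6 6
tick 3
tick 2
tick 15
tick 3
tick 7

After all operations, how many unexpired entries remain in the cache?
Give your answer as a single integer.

Answer: 0

Derivation:
Op 1: insert b.com -> 10.0.0.4 (expiry=0+1=1). clock=0
Op 2: tick 3 -> clock=3. purged={b.com}
Op 3: insert b.com -> 10.0.0.8 (expiry=3+5=8). clock=3
Op 4: insert c.com -> 10.0.0.6 (expiry=3+6=9). clock=3
Op 5: tick 3 -> clock=6.
Op 6: tick 2 -> clock=8. purged={b.com}
Op 7: tick 15 -> clock=23. purged={c.com}
Op 8: tick 3 -> clock=26.
Op 9: tick 7 -> clock=33.
Final cache (unexpired): {} -> size=0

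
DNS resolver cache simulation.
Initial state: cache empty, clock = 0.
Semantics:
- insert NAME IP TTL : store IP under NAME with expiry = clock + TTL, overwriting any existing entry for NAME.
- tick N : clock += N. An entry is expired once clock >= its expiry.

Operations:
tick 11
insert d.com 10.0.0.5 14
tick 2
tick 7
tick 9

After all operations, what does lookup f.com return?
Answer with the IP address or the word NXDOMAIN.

Op 1: tick 11 -> clock=11.
Op 2: insert d.com -> 10.0.0.5 (expiry=11+14=25). clock=11
Op 3: tick 2 -> clock=13.
Op 4: tick 7 -> clock=20.
Op 5: tick 9 -> clock=29. purged={d.com}
lookup f.com: not in cache (expired or never inserted)

Answer: NXDOMAIN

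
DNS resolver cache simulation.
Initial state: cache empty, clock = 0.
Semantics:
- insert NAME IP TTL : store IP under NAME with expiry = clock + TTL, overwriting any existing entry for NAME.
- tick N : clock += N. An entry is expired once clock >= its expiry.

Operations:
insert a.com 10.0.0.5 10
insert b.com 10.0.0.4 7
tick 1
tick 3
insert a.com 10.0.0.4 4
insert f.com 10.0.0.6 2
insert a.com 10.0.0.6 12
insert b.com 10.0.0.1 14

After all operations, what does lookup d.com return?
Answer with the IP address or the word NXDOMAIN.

Op 1: insert a.com -> 10.0.0.5 (expiry=0+10=10). clock=0
Op 2: insert b.com -> 10.0.0.4 (expiry=0+7=7). clock=0
Op 3: tick 1 -> clock=1.
Op 4: tick 3 -> clock=4.
Op 5: insert a.com -> 10.0.0.4 (expiry=4+4=8). clock=4
Op 6: insert f.com -> 10.0.0.6 (expiry=4+2=6). clock=4
Op 7: insert a.com -> 10.0.0.6 (expiry=4+12=16). clock=4
Op 8: insert b.com -> 10.0.0.1 (expiry=4+14=18). clock=4
lookup d.com: not in cache (expired or never inserted)

Answer: NXDOMAIN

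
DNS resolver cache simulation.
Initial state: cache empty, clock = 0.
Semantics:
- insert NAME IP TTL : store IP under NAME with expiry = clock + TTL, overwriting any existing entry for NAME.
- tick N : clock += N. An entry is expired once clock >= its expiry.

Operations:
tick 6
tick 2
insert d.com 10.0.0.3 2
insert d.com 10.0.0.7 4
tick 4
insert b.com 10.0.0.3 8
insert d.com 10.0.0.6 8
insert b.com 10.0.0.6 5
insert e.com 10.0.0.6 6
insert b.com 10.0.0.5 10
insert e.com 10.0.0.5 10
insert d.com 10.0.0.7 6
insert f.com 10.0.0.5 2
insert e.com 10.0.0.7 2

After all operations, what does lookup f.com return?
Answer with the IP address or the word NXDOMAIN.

Answer: 10.0.0.5

Derivation:
Op 1: tick 6 -> clock=6.
Op 2: tick 2 -> clock=8.
Op 3: insert d.com -> 10.0.0.3 (expiry=8+2=10). clock=8
Op 4: insert d.com -> 10.0.0.7 (expiry=8+4=12). clock=8
Op 5: tick 4 -> clock=12. purged={d.com}
Op 6: insert b.com -> 10.0.0.3 (expiry=12+8=20). clock=12
Op 7: insert d.com -> 10.0.0.6 (expiry=12+8=20). clock=12
Op 8: insert b.com -> 10.0.0.6 (expiry=12+5=17). clock=12
Op 9: insert e.com -> 10.0.0.6 (expiry=12+6=18). clock=12
Op 10: insert b.com -> 10.0.0.5 (expiry=12+10=22). clock=12
Op 11: insert e.com -> 10.0.0.5 (expiry=12+10=22). clock=12
Op 12: insert d.com -> 10.0.0.7 (expiry=12+6=18). clock=12
Op 13: insert f.com -> 10.0.0.5 (expiry=12+2=14). clock=12
Op 14: insert e.com -> 10.0.0.7 (expiry=12+2=14). clock=12
lookup f.com: present, ip=10.0.0.5 expiry=14 > clock=12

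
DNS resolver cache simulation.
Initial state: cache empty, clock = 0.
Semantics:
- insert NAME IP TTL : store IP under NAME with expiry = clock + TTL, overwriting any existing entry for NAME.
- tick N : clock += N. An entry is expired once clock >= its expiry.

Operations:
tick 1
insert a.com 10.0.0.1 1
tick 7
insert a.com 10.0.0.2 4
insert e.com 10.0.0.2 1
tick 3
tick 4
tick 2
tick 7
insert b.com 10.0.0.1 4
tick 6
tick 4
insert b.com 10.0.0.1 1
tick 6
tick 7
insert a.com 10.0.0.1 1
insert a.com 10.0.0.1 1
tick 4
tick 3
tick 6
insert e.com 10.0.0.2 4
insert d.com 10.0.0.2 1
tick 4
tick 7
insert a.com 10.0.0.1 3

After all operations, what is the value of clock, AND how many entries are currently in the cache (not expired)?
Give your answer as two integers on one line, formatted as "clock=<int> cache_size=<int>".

Answer: clock=71 cache_size=1

Derivation:
Op 1: tick 1 -> clock=1.
Op 2: insert a.com -> 10.0.0.1 (expiry=1+1=2). clock=1
Op 3: tick 7 -> clock=8. purged={a.com}
Op 4: insert a.com -> 10.0.0.2 (expiry=8+4=12). clock=8
Op 5: insert e.com -> 10.0.0.2 (expiry=8+1=9). clock=8
Op 6: tick 3 -> clock=11. purged={e.com}
Op 7: tick 4 -> clock=15. purged={a.com}
Op 8: tick 2 -> clock=17.
Op 9: tick 7 -> clock=24.
Op 10: insert b.com -> 10.0.0.1 (expiry=24+4=28). clock=24
Op 11: tick 6 -> clock=30. purged={b.com}
Op 12: tick 4 -> clock=34.
Op 13: insert b.com -> 10.0.0.1 (expiry=34+1=35). clock=34
Op 14: tick 6 -> clock=40. purged={b.com}
Op 15: tick 7 -> clock=47.
Op 16: insert a.com -> 10.0.0.1 (expiry=47+1=48). clock=47
Op 17: insert a.com -> 10.0.0.1 (expiry=47+1=48). clock=47
Op 18: tick 4 -> clock=51. purged={a.com}
Op 19: tick 3 -> clock=54.
Op 20: tick 6 -> clock=60.
Op 21: insert e.com -> 10.0.0.2 (expiry=60+4=64). clock=60
Op 22: insert d.com -> 10.0.0.2 (expiry=60+1=61). clock=60
Op 23: tick 4 -> clock=64. purged={d.com,e.com}
Op 24: tick 7 -> clock=71.
Op 25: insert a.com -> 10.0.0.1 (expiry=71+3=74). clock=71
Final clock = 71
Final cache (unexpired): {a.com} -> size=1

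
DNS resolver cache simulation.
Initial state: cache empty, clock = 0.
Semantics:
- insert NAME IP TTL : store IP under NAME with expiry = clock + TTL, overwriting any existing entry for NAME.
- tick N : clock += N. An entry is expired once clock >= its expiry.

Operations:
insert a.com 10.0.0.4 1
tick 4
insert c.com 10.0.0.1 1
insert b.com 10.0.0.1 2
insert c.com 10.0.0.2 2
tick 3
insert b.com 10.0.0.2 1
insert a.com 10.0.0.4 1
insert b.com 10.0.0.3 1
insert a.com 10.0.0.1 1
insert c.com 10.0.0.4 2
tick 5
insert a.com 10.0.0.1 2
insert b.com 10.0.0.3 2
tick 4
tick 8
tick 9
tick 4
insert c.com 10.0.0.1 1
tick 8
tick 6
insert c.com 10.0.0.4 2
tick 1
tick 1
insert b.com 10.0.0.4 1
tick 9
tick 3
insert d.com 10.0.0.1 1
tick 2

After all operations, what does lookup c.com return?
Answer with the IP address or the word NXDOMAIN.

Op 1: insert a.com -> 10.0.0.4 (expiry=0+1=1). clock=0
Op 2: tick 4 -> clock=4. purged={a.com}
Op 3: insert c.com -> 10.0.0.1 (expiry=4+1=5). clock=4
Op 4: insert b.com -> 10.0.0.1 (expiry=4+2=6). clock=4
Op 5: insert c.com -> 10.0.0.2 (expiry=4+2=6). clock=4
Op 6: tick 3 -> clock=7. purged={b.com,c.com}
Op 7: insert b.com -> 10.0.0.2 (expiry=7+1=8). clock=7
Op 8: insert a.com -> 10.0.0.4 (expiry=7+1=8). clock=7
Op 9: insert b.com -> 10.0.0.3 (expiry=7+1=8). clock=7
Op 10: insert a.com -> 10.0.0.1 (expiry=7+1=8). clock=7
Op 11: insert c.com -> 10.0.0.4 (expiry=7+2=9). clock=7
Op 12: tick 5 -> clock=12. purged={a.com,b.com,c.com}
Op 13: insert a.com -> 10.0.0.1 (expiry=12+2=14). clock=12
Op 14: insert b.com -> 10.0.0.3 (expiry=12+2=14). clock=12
Op 15: tick 4 -> clock=16. purged={a.com,b.com}
Op 16: tick 8 -> clock=24.
Op 17: tick 9 -> clock=33.
Op 18: tick 4 -> clock=37.
Op 19: insert c.com -> 10.0.0.1 (expiry=37+1=38). clock=37
Op 20: tick 8 -> clock=45. purged={c.com}
Op 21: tick 6 -> clock=51.
Op 22: insert c.com -> 10.0.0.4 (expiry=51+2=53). clock=51
Op 23: tick 1 -> clock=52.
Op 24: tick 1 -> clock=53. purged={c.com}
Op 25: insert b.com -> 10.0.0.4 (expiry=53+1=54). clock=53
Op 26: tick 9 -> clock=62. purged={b.com}
Op 27: tick 3 -> clock=65.
Op 28: insert d.com -> 10.0.0.1 (expiry=65+1=66). clock=65
Op 29: tick 2 -> clock=67. purged={d.com}
lookup c.com: not in cache (expired or never inserted)

Answer: NXDOMAIN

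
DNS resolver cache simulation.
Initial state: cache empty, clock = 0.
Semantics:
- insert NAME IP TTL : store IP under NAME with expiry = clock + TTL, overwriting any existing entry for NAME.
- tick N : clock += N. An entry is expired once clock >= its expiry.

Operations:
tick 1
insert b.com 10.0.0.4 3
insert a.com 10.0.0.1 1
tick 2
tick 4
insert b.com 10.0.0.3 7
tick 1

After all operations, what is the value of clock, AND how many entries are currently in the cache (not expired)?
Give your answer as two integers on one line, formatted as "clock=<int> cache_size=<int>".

Answer: clock=8 cache_size=1

Derivation:
Op 1: tick 1 -> clock=1.
Op 2: insert b.com -> 10.0.0.4 (expiry=1+3=4). clock=1
Op 3: insert a.com -> 10.0.0.1 (expiry=1+1=2). clock=1
Op 4: tick 2 -> clock=3. purged={a.com}
Op 5: tick 4 -> clock=7. purged={b.com}
Op 6: insert b.com -> 10.0.0.3 (expiry=7+7=14). clock=7
Op 7: tick 1 -> clock=8.
Final clock = 8
Final cache (unexpired): {b.com} -> size=1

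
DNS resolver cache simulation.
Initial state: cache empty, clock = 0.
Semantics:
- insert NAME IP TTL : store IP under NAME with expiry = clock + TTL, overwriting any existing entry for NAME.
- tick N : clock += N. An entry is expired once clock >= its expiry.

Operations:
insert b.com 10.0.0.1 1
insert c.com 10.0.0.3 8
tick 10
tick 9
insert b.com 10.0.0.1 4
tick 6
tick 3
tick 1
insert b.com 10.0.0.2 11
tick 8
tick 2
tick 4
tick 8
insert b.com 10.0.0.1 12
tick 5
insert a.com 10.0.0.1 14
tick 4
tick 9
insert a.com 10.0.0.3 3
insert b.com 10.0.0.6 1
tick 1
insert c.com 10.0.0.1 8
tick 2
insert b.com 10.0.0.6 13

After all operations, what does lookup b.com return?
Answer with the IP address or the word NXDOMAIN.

Answer: 10.0.0.6

Derivation:
Op 1: insert b.com -> 10.0.0.1 (expiry=0+1=1). clock=0
Op 2: insert c.com -> 10.0.0.3 (expiry=0+8=8). clock=0
Op 3: tick 10 -> clock=10. purged={b.com,c.com}
Op 4: tick 9 -> clock=19.
Op 5: insert b.com -> 10.0.0.1 (expiry=19+4=23). clock=19
Op 6: tick 6 -> clock=25. purged={b.com}
Op 7: tick 3 -> clock=28.
Op 8: tick 1 -> clock=29.
Op 9: insert b.com -> 10.0.0.2 (expiry=29+11=40). clock=29
Op 10: tick 8 -> clock=37.
Op 11: tick 2 -> clock=39.
Op 12: tick 4 -> clock=43. purged={b.com}
Op 13: tick 8 -> clock=51.
Op 14: insert b.com -> 10.0.0.1 (expiry=51+12=63). clock=51
Op 15: tick 5 -> clock=56.
Op 16: insert a.com -> 10.0.0.1 (expiry=56+14=70). clock=56
Op 17: tick 4 -> clock=60.
Op 18: tick 9 -> clock=69. purged={b.com}
Op 19: insert a.com -> 10.0.0.3 (expiry=69+3=72). clock=69
Op 20: insert b.com -> 10.0.0.6 (expiry=69+1=70). clock=69
Op 21: tick 1 -> clock=70. purged={b.com}
Op 22: insert c.com -> 10.0.0.1 (expiry=70+8=78). clock=70
Op 23: tick 2 -> clock=72. purged={a.com}
Op 24: insert b.com -> 10.0.0.6 (expiry=72+13=85). clock=72
lookup b.com: present, ip=10.0.0.6 expiry=85 > clock=72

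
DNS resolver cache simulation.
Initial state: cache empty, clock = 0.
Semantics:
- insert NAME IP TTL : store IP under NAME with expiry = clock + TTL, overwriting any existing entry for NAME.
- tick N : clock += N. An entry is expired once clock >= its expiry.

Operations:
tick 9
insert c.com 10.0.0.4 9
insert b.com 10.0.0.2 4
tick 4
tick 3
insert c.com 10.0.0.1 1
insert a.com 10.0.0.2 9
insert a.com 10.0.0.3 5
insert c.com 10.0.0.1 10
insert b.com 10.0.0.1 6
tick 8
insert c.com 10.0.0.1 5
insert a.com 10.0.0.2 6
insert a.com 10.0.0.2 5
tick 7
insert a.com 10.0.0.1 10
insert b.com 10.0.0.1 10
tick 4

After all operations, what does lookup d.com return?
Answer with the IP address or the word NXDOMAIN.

Answer: NXDOMAIN

Derivation:
Op 1: tick 9 -> clock=9.
Op 2: insert c.com -> 10.0.0.4 (expiry=9+9=18). clock=9
Op 3: insert b.com -> 10.0.0.2 (expiry=9+4=13). clock=9
Op 4: tick 4 -> clock=13. purged={b.com}
Op 5: tick 3 -> clock=16.
Op 6: insert c.com -> 10.0.0.1 (expiry=16+1=17). clock=16
Op 7: insert a.com -> 10.0.0.2 (expiry=16+9=25). clock=16
Op 8: insert a.com -> 10.0.0.3 (expiry=16+5=21). clock=16
Op 9: insert c.com -> 10.0.0.1 (expiry=16+10=26). clock=16
Op 10: insert b.com -> 10.0.0.1 (expiry=16+6=22). clock=16
Op 11: tick 8 -> clock=24. purged={a.com,b.com}
Op 12: insert c.com -> 10.0.0.1 (expiry=24+5=29). clock=24
Op 13: insert a.com -> 10.0.0.2 (expiry=24+6=30). clock=24
Op 14: insert a.com -> 10.0.0.2 (expiry=24+5=29). clock=24
Op 15: tick 7 -> clock=31. purged={a.com,c.com}
Op 16: insert a.com -> 10.0.0.1 (expiry=31+10=41). clock=31
Op 17: insert b.com -> 10.0.0.1 (expiry=31+10=41). clock=31
Op 18: tick 4 -> clock=35.
lookup d.com: not in cache (expired or never inserted)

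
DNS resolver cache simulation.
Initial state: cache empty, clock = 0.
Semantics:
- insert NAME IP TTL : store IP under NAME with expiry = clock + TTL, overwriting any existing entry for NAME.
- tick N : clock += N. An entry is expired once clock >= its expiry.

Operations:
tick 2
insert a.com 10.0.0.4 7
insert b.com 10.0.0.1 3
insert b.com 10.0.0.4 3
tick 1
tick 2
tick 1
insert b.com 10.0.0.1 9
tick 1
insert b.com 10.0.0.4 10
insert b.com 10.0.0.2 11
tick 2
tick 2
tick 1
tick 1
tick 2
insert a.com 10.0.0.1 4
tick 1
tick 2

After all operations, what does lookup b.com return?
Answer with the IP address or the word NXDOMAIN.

Op 1: tick 2 -> clock=2.
Op 2: insert a.com -> 10.0.0.4 (expiry=2+7=9). clock=2
Op 3: insert b.com -> 10.0.0.1 (expiry=2+3=5). clock=2
Op 4: insert b.com -> 10.0.0.4 (expiry=2+3=5). clock=2
Op 5: tick 1 -> clock=3.
Op 6: tick 2 -> clock=5. purged={b.com}
Op 7: tick 1 -> clock=6.
Op 8: insert b.com -> 10.0.0.1 (expiry=6+9=15). clock=6
Op 9: tick 1 -> clock=7.
Op 10: insert b.com -> 10.0.0.4 (expiry=7+10=17). clock=7
Op 11: insert b.com -> 10.0.0.2 (expiry=7+11=18). clock=7
Op 12: tick 2 -> clock=9. purged={a.com}
Op 13: tick 2 -> clock=11.
Op 14: tick 1 -> clock=12.
Op 15: tick 1 -> clock=13.
Op 16: tick 2 -> clock=15.
Op 17: insert a.com -> 10.0.0.1 (expiry=15+4=19). clock=15
Op 18: tick 1 -> clock=16.
Op 19: tick 2 -> clock=18. purged={b.com}
lookup b.com: not in cache (expired or never inserted)

Answer: NXDOMAIN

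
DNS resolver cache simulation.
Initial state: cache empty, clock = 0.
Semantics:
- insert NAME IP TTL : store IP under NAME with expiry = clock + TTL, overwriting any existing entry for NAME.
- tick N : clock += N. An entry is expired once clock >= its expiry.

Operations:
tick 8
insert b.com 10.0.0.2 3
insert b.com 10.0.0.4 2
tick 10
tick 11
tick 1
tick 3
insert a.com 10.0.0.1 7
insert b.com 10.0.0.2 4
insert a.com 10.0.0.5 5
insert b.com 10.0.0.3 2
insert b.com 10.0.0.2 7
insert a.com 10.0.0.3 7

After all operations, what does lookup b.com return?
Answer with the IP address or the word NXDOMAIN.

Answer: 10.0.0.2

Derivation:
Op 1: tick 8 -> clock=8.
Op 2: insert b.com -> 10.0.0.2 (expiry=8+3=11). clock=8
Op 3: insert b.com -> 10.0.0.4 (expiry=8+2=10). clock=8
Op 4: tick 10 -> clock=18. purged={b.com}
Op 5: tick 11 -> clock=29.
Op 6: tick 1 -> clock=30.
Op 7: tick 3 -> clock=33.
Op 8: insert a.com -> 10.0.0.1 (expiry=33+7=40). clock=33
Op 9: insert b.com -> 10.0.0.2 (expiry=33+4=37). clock=33
Op 10: insert a.com -> 10.0.0.5 (expiry=33+5=38). clock=33
Op 11: insert b.com -> 10.0.0.3 (expiry=33+2=35). clock=33
Op 12: insert b.com -> 10.0.0.2 (expiry=33+7=40). clock=33
Op 13: insert a.com -> 10.0.0.3 (expiry=33+7=40). clock=33
lookup b.com: present, ip=10.0.0.2 expiry=40 > clock=33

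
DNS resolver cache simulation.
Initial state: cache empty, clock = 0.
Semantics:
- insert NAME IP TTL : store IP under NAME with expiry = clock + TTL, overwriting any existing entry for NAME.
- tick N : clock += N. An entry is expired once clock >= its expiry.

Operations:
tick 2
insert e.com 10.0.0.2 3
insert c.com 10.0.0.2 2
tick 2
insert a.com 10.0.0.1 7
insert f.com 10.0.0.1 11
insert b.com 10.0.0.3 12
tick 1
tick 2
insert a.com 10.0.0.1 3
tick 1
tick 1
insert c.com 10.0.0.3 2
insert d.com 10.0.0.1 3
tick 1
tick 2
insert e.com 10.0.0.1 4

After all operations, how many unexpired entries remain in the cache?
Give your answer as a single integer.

Op 1: tick 2 -> clock=2.
Op 2: insert e.com -> 10.0.0.2 (expiry=2+3=5). clock=2
Op 3: insert c.com -> 10.0.0.2 (expiry=2+2=4). clock=2
Op 4: tick 2 -> clock=4. purged={c.com}
Op 5: insert a.com -> 10.0.0.1 (expiry=4+7=11). clock=4
Op 6: insert f.com -> 10.0.0.1 (expiry=4+11=15). clock=4
Op 7: insert b.com -> 10.0.0.3 (expiry=4+12=16). clock=4
Op 8: tick 1 -> clock=5. purged={e.com}
Op 9: tick 2 -> clock=7.
Op 10: insert a.com -> 10.0.0.1 (expiry=7+3=10). clock=7
Op 11: tick 1 -> clock=8.
Op 12: tick 1 -> clock=9.
Op 13: insert c.com -> 10.0.0.3 (expiry=9+2=11). clock=9
Op 14: insert d.com -> 10.0.0.1 (expiry=9+3=12). clock=9
Op 15: tick 1 -> clock=10. purged={a.com}
Op 16: tick 2 -> clock=12. purged={c.com,d.com}
Op 17: insert e.com -> 10.0.0.1 (expiry=12+4=16). clock=12
Final cache (unexpired): {b.com,e.com,f.com} -> size=3

Answer: 3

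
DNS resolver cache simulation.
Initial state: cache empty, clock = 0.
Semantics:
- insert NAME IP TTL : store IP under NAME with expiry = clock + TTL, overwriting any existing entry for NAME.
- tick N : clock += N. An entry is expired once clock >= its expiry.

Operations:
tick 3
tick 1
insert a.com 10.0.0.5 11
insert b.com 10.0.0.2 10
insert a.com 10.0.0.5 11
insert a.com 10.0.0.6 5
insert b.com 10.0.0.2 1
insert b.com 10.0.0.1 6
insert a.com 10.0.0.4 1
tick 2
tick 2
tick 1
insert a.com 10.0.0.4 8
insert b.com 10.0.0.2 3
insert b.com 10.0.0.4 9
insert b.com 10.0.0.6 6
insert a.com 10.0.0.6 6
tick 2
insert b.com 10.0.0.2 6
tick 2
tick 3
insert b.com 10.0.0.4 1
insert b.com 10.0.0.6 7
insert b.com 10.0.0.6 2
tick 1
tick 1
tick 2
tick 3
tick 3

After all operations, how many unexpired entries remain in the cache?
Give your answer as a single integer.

Answer: 0

Derivation:
Op 1: tick 3 -> clock=3.
Op 2: tick 1 -> clock=4.
Op 3: insert a.com -> 10.0.0.5 (expiry=4+11=15). clock=4
Op 4: insert b.com -> 10.0.0.2 (expiry=4+10=14). clock=4
Op 5: insert a.com -> 10.0.0.5 (expiry=4+11=15). clock=4
Op 6: insert a.com -> 10.0.0.6 (expiry=4+5=9). clock=4
Op 7: insert b.com -> 10.0.0.2 (expiry=4+1=5). clock=4
Op 8: insert b.com -> 10.0.0.1 (expiry=4+6=10). clock=4
Op 9: insert a.com -> 10.0.0.4 (expiry=4+1=5). clock=4
Op 10: tick 2 -> clock=6. purged={a.com}
Op 11: tick 2 -> clock=8.
Op 12: tick 1 -> clock=9.
Op 13: insert a.com -> 10.0.0.4 (expiry=9+8=17). clock=9
Op 14: insert b.com -> 10.0.0.2 (expiry=9+3=12). clock=9
Op 15: insert b.com -> 10.0.0.4 (expiry=9+9=18). clock=9
Op 16: insert b.com -> 10.0.0.6 (expiry=9+6=15). clock=9
Op 17: insert a.com -> 10.0.0.6 (expiry=9+6=15). clock=9
Op 18: tick 2 -> clock=11.
Op 19: insert b.com -> 10.0.0.2 (expiry=11+6=17). clock=11
Op 20: tick 2 -> clock=13.
Op 21: tick 3 -> clock=16. purged={a.com}
Op 22: insert b.com -> 10.0.0.4 (expiry=16+1=17). clock=16
Op 23: insert b.com -> 10.0.0.6 (expiry=16+7=23). clock=16
Op 24: insert b.com -> 10.0.0.6 (expiry=16+2=18). clock=16
Op 25: tick 1 -> clock=17.
Op 26: tick 1 -> clock=18. purged={b.com}
Op 27: tick 2 -> clock=20.
Op 28: tick 3 -> clock=23.
Op 29: tick 3 -> clock=26.
Final cache (unexpired): {} -> size=0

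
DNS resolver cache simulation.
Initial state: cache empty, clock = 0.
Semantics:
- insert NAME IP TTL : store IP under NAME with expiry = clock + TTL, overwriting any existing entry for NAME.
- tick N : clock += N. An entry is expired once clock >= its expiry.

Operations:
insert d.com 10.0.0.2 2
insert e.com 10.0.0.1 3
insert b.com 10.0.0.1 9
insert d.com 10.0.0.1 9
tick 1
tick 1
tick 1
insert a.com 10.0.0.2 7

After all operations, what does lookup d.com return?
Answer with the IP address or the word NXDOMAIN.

Op 1: insert d.com -> 10.0.0.2 (expiry=0+2=2). clock=0
Op 2: insert e.com -> 10.0.0.1 (expiry=0+3=3). clock=0
Op 3: insert b.com -> 10.0.0.1 (expiry=0+9=9). clock=0
Op 4: insert d.com -> 10.0.0.1 (expiry=0+9=9). clock=0
Op 5: tick 1 -> clock=1.
Op 6: tick 1 -> clock=2.
Op 7: tick 1 -> clock=3. purged={e.com}
Op 8: insert a.com -> 10.0.0.2 (expiry=3+7=10). clock=3
lookup d.com: present, ip=10.0.0.1 expiry=9 > clock=3

Answer: 10.0.0.1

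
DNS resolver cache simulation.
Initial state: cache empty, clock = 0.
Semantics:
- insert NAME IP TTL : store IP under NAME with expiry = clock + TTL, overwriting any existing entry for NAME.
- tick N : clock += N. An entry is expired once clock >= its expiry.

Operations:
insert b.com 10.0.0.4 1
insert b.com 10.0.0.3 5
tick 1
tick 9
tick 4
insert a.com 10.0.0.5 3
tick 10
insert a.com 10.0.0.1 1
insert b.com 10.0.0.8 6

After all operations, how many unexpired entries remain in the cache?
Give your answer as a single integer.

Op 1: insert b.com -> 10.0.0.4 (expiry=0+1=1). clock=0
Op 2: insert b.com -> 10.0.0.3 (expiry=0+5=5). clock=0
Op 3: tick 1 -> clock=1.
Op 4: tick 9 -> clock=10. purged={b.com}
Op 5: tick 4 -> clock=14.
Op 6: insert a.com -> 10.0.0.5 (expiry=14+3=17). clock=14
Op 7: tick 10 -> clock=24. purged={a.com}
Op 8: insert a.com -> 10.0.0.1 (expiry=24+1=25). clock=24
Op 9: insert b.com -> 10.0.0.8 (expiry=24+6=30). clock=24
Final cache (unexpired): {a.com,b.com} -> size=2

Answer: 2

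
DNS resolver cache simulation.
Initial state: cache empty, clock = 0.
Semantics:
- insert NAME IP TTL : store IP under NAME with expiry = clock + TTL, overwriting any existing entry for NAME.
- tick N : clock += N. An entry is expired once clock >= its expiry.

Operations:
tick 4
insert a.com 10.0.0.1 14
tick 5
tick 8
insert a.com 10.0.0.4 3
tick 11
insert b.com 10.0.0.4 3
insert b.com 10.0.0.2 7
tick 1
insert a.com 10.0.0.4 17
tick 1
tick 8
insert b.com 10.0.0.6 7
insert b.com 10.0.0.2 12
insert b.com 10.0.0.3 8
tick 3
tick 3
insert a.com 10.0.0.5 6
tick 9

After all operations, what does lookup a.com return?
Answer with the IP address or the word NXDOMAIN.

Op 1: tick 4 -> clock=4.
Op 2: insert a.com -> 10.0.0.1 (expiry=4+14=18). clock=4
Op 3: tick 5 -> clock=9.
Op 4: tick 8 -> clock=17.
Op 5: insert a.com -> 10.0.0.4 (expiry=17+3=20). clock=17
Op 6: tick 11 -> clock=28. purged={a.com}
Op 7: insert b.com -> 10.0.0.4 (expiry=28+3=31). clock=28
Op 8: insert b.com -> 10.0.0.2 (expiry=28+7=35). clock=28
Op 9: tick 1 -> clock=29.
Op 10: insert a.com -> 10.0.0.4 (expiry=29+17=46). clock=29
Op 11: tick 1 -> clock=30.
Op 12: tick 8 -> clock=38. purged={b.com}
Op 13: insert b.com -> 10.0.0.6 (expiry=38+7=45). clock=38
Op 14: insert b.com -> 10.0.0.2 (expiry=38+12=50). clock=38
Op 15: insert b.com -> 10.0.0.3 (expiry=38+8=46). clock=38
Op 16: tick 3 -> clock=41.
Op 17: tick 3 -> clock=44.
Op 18: insert a.com -> 10.0.0.5 (expiry=44+6=50). clock=44
Op 19: tick 9 -> clock=53. purged={a.com,b.com}
lookup a.com: not in cache (expired or never inserted)

Answer: NXDOMAIN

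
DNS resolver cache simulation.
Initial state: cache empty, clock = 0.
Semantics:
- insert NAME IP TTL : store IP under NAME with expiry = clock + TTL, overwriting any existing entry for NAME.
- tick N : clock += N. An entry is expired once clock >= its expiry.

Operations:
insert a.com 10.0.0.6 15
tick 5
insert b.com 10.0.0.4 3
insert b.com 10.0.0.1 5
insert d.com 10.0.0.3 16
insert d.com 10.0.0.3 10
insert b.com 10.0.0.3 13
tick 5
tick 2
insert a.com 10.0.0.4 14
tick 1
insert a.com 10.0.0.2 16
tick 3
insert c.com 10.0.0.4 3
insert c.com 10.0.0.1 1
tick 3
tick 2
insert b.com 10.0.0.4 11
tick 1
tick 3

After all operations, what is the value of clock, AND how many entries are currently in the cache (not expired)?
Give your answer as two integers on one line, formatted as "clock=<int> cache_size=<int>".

Answer: clock=25 cache_size=2

Derivation:
Op 1: insert a.com -> 10.0.0.6 (expiry=0+15=15). clock=0
Op 2: tick 5 -> clock=5.
Op 3: insert b.com -> 10.0.0.4 (expiry=5+3=8). clock=5
Op 4: insert b.com -> 10.0.0.1 (expiry=5+5=10). clock=5
Op 5: insert d.com -> 10.0.0.3 (expiry=5+16=21). clock=5
Op 6: insert d.com -> 10.0.0.3 (expiry=5+10=15). clock=5
Op 7: insert b.com -> 10.0.0.3 (expiry=5+13=18). clock=5
Op 8: tick 5 -> clock=10.
Op 9: tick 2 -> clock=12.
Op 10: insert a.com -> 10.0.0.4 (expiry=12+14=26). clock=12
Op 11: tick 1 -> clock=13.
Op 12: insert a.com -> 10.0.0.2 (expiry=13+16=29). clock=13
Op 13: tick 3 -> clock=16. purged={d.com}
Op 14: insert c.com -> 10.0.0.4 (expiry=16+3=19). clock=16
Op 15: insert c.com -> 10.0.0.1 (expiry=16+1=17). clock=16
Op 16: tick 3 -> clock=19. purged={b.com,c.com}
Op 17: tick 2 -> clock=21.
Op 18: insert b.com -> 10.0.0.4 (expiry=21+11=32). clock=21
Op 19: tick 1 -> clock=22.
Op 20: tick 3 -> clock=25.
Final clock = 25
Final cache (unexpired): {a.com,b.com} -> size=2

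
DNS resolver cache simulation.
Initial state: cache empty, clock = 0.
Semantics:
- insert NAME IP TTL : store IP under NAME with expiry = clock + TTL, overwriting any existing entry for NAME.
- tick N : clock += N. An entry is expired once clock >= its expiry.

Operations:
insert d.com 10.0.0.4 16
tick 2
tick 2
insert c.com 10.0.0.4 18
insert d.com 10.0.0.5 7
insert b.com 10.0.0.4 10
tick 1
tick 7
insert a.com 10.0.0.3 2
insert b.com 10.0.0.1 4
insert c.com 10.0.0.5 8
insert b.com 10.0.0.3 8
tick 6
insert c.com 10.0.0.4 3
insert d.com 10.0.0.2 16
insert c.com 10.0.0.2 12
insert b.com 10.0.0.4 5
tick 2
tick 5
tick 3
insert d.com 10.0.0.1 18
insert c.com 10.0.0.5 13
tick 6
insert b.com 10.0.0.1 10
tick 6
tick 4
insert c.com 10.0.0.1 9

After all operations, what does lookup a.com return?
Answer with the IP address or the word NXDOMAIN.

Op 1: insert d.com -> 10.0.0.4 (expiry=0+16=16). clock=0
Op 2: tick 2 -> clock=2.
Op 3: tick 2 -> clock=4.
Op 4: insert c.com -> 10.0.0.4 (expiry=4+18=22). clock=4
Op 5: insert d.com -> 10.0.0.5 (expiry=4+7=11). clock=4
Op 6: insert b.com -> 10.0.0.4 (expiry=4+10=14). clock=4
Op 7: tick 1 -> clock=5.
Op 8: tick 7 -> clock=12. purged={d.com}
Op 9: insert a.com -> 10.0.0.3 (expiry=12+2=14). clock=12
Op 10: insert b.com -> 10.0.0.1 (expiry=12+4=16). clock=12
Op 11: insert c.com -> 10.0.0.5 (expiry=12+8=20). clock=12
Op 12: insert b.com -> 10.0.0.3 (expiry=12+8=20). clock=12
Op 13: tick 6 -> clock=18. purged={a.com}
Op 14: insert c.com -> 10.0.0.4 (expiry=18+3=21). clock=18
Op 15: insert d.com -> 10.0.0.2 (expiry=18+16=34). clock=18
Op 16: insert c.com -> 10.0.0.2 (expiry=18+12=30). clock=18
Op 17: insert b.com -> 10.0.0.4 (expiry=18+5=23). clock=18
Op 18: tick 2 -> clock=20.
Op 19: tick 5 -> clock=25. purged={b.com}
Op 20: tick 3 -> clock=28.
Op 21: insert d.com -> 10.0.0.1 (expiry=28+18=46). clock=28
Op 22: insert c.com -> 10.0.0.5 (expiry=28+13=41). clock=28
Op 23: tick 6 -> clock=34.
Op 24: insert b.com -> 10.0.0.1 (expiry=34+10=44). clock=34
Op 25: tick 6 -> clock=40.
Op 26: tick 4 -> clock=44. purged={b.com,c.com}
Op 27: insert c.com -> 10.0.0.1 (expiry=44+9=53). clock=44
lookup a.com: not in cache (expired or never inserted)

Answer: NXDOMAIN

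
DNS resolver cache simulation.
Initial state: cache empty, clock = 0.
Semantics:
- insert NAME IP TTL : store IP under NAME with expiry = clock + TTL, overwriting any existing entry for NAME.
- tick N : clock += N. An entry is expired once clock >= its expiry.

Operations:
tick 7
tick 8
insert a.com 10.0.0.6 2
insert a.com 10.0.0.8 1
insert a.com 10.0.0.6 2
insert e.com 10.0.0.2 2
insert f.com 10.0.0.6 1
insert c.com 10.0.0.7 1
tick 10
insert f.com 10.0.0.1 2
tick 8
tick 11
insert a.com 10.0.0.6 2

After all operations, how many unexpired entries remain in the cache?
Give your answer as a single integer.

Answer: 1

Derivation:
Op 1: tick 7 -> clock=7.
Op 2: tick 8 -> clock=15.
Op 3: insert a.com -> 10.0.0.6 (expiry=15+2=17). clock=15
Op 4: insert a.com -> 10.0.0.8 (expiry=15+1=16). clock=15
Op 5: insert a.com -> 10.0.0.6 (expiry=15+2=17). clock=15
Op 6: insert e.com -> 10.0.0.2 (expiry=15+2=17). clock=15
Op 7: insert f.com -> 10.0.0.6 (expiry=15+1=16). clock=15
Op 8: insert c.com -> 10.0.0.7 (expiry=15+1=16). clock=15
Op 9: tick 10 -> clock=25. purged={a.com,c.com,e.com,f.com}
Op 10: insert f.com -> 10.0.0.1 (expiry=25+2=27). clock=25
Op 11: tick 8 -> clock=33. purged={f.com}
Op 12: tick 11 -> clock=44.
Op 13: insert a.com -> 10.0.0.6 (expiry=44+2=46). clock=44
Final cache (unexpired): {a.com} -> size=1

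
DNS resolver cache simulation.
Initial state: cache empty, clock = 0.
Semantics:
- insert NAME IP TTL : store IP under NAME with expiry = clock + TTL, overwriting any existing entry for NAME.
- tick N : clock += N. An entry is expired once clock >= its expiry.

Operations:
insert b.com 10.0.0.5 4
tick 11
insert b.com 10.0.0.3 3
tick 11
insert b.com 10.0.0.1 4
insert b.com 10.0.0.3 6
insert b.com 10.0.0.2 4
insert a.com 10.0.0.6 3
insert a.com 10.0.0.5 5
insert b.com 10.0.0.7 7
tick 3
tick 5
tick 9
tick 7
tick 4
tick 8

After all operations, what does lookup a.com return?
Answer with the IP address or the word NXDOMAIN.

Answer: NXDOMAIN

Derivation:
Op 1: insert b.com -> 10.0.0.5 (expiry=0+4=4). clock=0
Op 2: tick 11 -> clock=11. purged={b.com}
Op 3: insert b.com -> 10.0.0.3 (expiry=11+3=14). clock=11
Op 4: tick 11 -> clock=22. purged={b.com}
Op 5: insert b.com -> 10.0.0.1 (expiry=22+4=26). clock=22
Op 6: insert b.com -> 10.0.0.3 (expiry=22+6=28). clock=22
Op 7: insert b.com -> 10.0.0.2 (expiry=22+4=26). clock=22
Op 8: insert a.com -> 10.0.0.6 (expiry=22+3=25). clock=22
Op 9: insert a.com -> 10.0.0.5 (expiry=22+5=27). clock=22
Op 10: insert b.com -> 10.0.0.7 (expiry=22+7=29). clock=22
Op 11: tick 3 -> clock=25.
Op 12: tick 5 -> clock=30. purged={a.com,b.com}
Op 13: tick 9 -> clock=39.
Op 14: tick 7 -> clock=46.
Op 15: tick 4 -> clock=50.
Op 16: tick 8 -> clock=58.
lookup a.com: not in cache (expired or never inserted)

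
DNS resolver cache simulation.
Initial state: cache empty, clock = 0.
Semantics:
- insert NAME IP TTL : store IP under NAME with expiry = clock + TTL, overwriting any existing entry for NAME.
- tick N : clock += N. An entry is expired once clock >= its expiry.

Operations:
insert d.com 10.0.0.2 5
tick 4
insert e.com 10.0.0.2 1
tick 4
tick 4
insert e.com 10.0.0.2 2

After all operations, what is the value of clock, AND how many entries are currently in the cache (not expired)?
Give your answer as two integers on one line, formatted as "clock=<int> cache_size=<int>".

Answer: clock=12 cache_size=1

Derivation:
Op 1: insert d.com -> 10.0.0.2 (expiry=0+5=5). clock=0
Op 2: tick 4 -> clock=4.
Op 3: insert e.com -> 10.0.0.2 (expiry=4+1=5). clock=4
Op 4: tick 4 -> clock=8. purged={d.com,e.com}
Op 5: tick 4 -> clock=12.
Op 6: insert e.com -> 10.0.0.2 (expiry=12+2=14). clock=12
Final clock = 12
Final cache (unexpired): {e.com} -> size=1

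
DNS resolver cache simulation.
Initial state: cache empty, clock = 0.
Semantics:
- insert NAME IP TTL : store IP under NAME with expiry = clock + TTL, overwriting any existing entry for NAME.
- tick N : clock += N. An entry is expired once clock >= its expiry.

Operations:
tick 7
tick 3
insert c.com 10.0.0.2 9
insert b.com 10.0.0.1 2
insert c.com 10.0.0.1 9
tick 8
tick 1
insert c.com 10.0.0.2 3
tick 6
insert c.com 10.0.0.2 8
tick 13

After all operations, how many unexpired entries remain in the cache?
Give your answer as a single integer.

Op 1: tick 7 -> clock=7.
Op 2: tick 3 -> clock=10.
Op 3: insert c.com -> 10.0.0.2 (expiry=10+9=19). clock=10
Op 4: insert b.com -> 10.0.0.1 (expiry=10+2=12). clock=10
Op 5: insert c.com -> 10.0.0.1 (expiry=10+9=19). clock=10
Op 6: tick 8 -> clock=18. purged={b.com}
Op 7: tick 1 -> clock=19. purged={c.com}
Op 8: insert c.com -> 10.0.0.2 (expiry=19+3=22). clock=19
Op 9: tick 6 -> clock=25. purged={c.com}
Op 10: insert c.com -> 10.0.0.2 (expiry=25+8=33). clock=25
Op 11: tick 13 -> clock=38. purged={c.com}
Final cache (unexpired): {} -> size=0

Answer: 0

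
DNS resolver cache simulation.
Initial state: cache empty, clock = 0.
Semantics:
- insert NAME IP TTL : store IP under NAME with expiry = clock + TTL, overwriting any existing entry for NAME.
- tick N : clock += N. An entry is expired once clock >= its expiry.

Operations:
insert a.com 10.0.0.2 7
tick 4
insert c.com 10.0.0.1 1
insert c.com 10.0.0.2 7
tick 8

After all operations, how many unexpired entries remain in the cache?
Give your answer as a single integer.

Op 1: insert a.com -> 10.0.0.2 (expiry=0+7=7). clock=0
Op 2: tick 4 -> clock=4.
Op 3: insert c.com -> 10.0.0.1 (expiry=4+1=5). clock=4
Op 4: insert c.com -> 10.0.0.2 (expiry=4+7=11). clock=4
Op 5: tick 8 -> clock=12. purged={a.com,c.com}
Final cache (unexpired): {} -> size=0

Answer: 0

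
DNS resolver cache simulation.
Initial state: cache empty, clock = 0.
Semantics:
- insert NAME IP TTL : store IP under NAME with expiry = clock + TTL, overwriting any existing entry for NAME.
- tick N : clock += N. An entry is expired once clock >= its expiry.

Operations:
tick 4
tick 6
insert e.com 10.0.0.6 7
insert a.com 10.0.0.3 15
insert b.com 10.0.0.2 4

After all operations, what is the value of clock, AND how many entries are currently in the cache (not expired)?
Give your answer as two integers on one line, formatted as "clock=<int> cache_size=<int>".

Op 1: tick 4 -> clock=4.
Op 2: tick 6 -> clock=10.
Op 3: insert e.com -> 10.0.0.6 (expiry=10+7=17). clock=10
Op 4: insert a.com -> 10.0.0.3 (expiry=10+15=25). clock=10
Op 5: insert b.com -> 10.0.0.2 (expiry=10+4=14). clock=10
Final clock = 10
Final cache (unexpired): {a.com,b.com,e.com} -> size=3

Answer: clock=10 cache_size=3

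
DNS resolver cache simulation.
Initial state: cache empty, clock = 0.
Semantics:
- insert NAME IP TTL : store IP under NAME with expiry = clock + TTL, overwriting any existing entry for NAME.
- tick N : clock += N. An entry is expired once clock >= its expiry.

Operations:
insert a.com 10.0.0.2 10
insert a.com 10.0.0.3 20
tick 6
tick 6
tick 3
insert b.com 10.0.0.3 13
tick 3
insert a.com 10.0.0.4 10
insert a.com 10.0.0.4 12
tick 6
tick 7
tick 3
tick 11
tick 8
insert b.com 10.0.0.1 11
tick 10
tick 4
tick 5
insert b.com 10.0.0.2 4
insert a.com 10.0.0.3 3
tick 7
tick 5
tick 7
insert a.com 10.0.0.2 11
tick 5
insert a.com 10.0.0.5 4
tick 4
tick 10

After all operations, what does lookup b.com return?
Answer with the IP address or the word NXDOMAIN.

Answer: NXDOMAIN

Derivation:
Op 1: insert a.com -> 10.0.0.2 (expiry=0+10=10). clock=0
Op 2: insert a.com -> 10.0.0.3 (expiry=0+20=20). clock=0
Op 3: tick 6 -> clock=6.
Op 4: tick 6 -> clock=12.
Op 5: tick 3 -> clock=15.
Op 6: insert b.com -> 10.0.0.3 (expiry=15+13=28). clock=15
Op 7: tick 3 -> clock=18.
Op 8: insert a.com -> 10.0.0.4 (expiry=18+10=28). clock=18
Op 9: insert a.com -> 10.0.0.4 (expiry=18+12=30). clock=18
Op 10: tick 6 -> clock=24.
Op 11: tick 7 -> clock=31. purged={a.com,b.com}
Op 12: tick 3 -> clock=34.
Op 13: tick 11 -> clock=45.
Op 14: tick 8 -> clock=53.
Op 15: insert b.com -> 10.0.0.1 (expiry=53+11=64). clock=53
Op 16: tick 10 -> clock=63.
Op 17: tick 4 -> clock=67. purged={b.com}
Op 18: tick 5 -> clock=72.
Op 19: insert b.com -> 10.0.0.2 (expiry=72+4=76). clock=72
Op 20: insert a.com -> 10.0.0.3 (expiry=72+3=75). clock=72
Op 21: tick 7 -> clock=79. purged={a.com,b.com}
Op 22: tick 5 -> clock=84.
Op 23: tick 7 -> clock=91.
Op 24: insert a.com -> 10.0.0.2 (expiry=91+11=102). clock=91
Op 25: tick 5 -> clock=96.
Op 26: insert a.com -> 10.0.0.5 (expiry=96+4=100). clock=96
Op 27: tick 4 -> clock=100. purged={a.com}
Op 28: tick 10 -> clock=110.
lookup b.com: not in cache (expired or never inserted)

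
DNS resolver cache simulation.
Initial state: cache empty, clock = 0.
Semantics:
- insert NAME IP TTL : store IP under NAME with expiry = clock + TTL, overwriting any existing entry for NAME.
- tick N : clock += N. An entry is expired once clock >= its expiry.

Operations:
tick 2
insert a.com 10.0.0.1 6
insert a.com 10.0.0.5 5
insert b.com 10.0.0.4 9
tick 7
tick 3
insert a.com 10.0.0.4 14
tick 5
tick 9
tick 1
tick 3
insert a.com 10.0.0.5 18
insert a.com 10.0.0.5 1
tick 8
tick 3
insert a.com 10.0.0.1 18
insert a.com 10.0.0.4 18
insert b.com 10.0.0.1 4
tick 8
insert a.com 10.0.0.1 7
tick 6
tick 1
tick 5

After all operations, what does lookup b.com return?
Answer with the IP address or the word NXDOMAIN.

Op 1: tick 2 -> clock=2.
Op 2: insert a.com -> 10.0.0.1 (expiry=2+6=8). clock=2
Op 3: insert a.com -> 10.0.0.5 (expiry=2+5=7). clock=2
Op 4: insert b.com -> 10.0.0.4 (expiry=2+9=11). clock=2
Op 5: tick 7 -> clock=9. purged={a.com}
Op 6: tick 3 -> clock=12. purged={b.com}
Op 7: insert a.com -> 10.0.0.4 (expiry=12+14=26). clock=12
Op 8: tick 5 -> clock=17.
Op 9: tick 9 -> clock=26. purged={a.com}
Op 10: tick 1 -> clock=27.
Op 11: tick 3 -> clock=30.
Op 12: insert a.com -> 10.0.0.5 (expiry=30+18=48). clock=30
Op 13: insert a.com -> 10.0.0.5 (expiry=30+1=31). clock=30
Op 14: tick 8 -> clock=38. purged={a.com}
Op 15: tick 3 -> clock=41.
Op 16: insert a.com -> 10.0.0.1 (expiry=41+18=59). clock=41
Op 17: insert a.com -> 10.0.0.4 (expiry=41+18=59). clock=41
Op 18: insert b.com -> 10.0.0.1 (expiry=41+4=45). clock=41
Op 19: tick 8 -> clock=49. purged={b.com}
Op 20: insert a.com -> 10.0.0.1 (expiry=49+7=56). clock=49
Op 21: tick 6 -> clock=55.
Op 22: tick 1 -> clock=56. purged={a.com}
Op 23: tick 5 -> clock=61.
lookup b.com: not in cache (expired or never inserted)

Answer: NXDOMAIN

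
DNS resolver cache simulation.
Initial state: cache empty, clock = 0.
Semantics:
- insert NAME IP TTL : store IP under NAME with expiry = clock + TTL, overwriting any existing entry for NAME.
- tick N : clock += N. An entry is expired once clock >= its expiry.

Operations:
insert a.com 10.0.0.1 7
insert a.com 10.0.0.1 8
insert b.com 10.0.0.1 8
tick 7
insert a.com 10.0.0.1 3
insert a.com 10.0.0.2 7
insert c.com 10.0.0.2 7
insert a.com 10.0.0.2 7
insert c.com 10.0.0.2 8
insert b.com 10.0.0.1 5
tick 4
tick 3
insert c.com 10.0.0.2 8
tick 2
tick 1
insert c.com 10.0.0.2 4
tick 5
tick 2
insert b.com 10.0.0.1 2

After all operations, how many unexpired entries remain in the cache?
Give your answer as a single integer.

Answer: 1

Derivation:
Op 1: insert a.com -> 10.0.0.1 (expiry=0+7=7). clock=0
Op 2: insert a.com -> 10.0.0.1 (expiry=0+8=8). clock=0
Op 3: insert b.com -> 10.0.0.1 (expiry=0+8=8). clock=0
Op 4: tick 7 -> clock=7.
Op 5: insert a.com -> 10.0.0.1 (expiry=7+3=10). clock=7
Op 6: insert a.com -> 10.0.0.2 (expiry=7+7=14). clock=7
Op 7: insert c.com -> 10.0.0.2 (expiry=7+7=14). clock=7
Op 8: insert a.com -> 10.0.0.2 (expiry=7+7=14). clock=7
Op 9: insert c.com -> 10.0.0.2 (expiry=7+8=15). clock=7
Op 10: insert b.com -> 10.0.0.1 (expiry=7+5=12). clock=7
Op 11: tick 4 -> clock=11.
Op 12: tick 3 -> clock=14. purged={a.com,b.com}
Op 13: insert c.com -> 10.0.0.2 (expiry=14+8=22). clock=14
Op 14: tick 2 -> clock=16.
Op 15: tick 1 -> clock=17.
Op 16: insert c.com -> 10.0.0.2 (expiry=17+4=21). clock=17
Op 17: tick 5 -> clock=22. purged={c.com}
Op 18: tick 2 -> clock=24.
Op 19: insert b.com -> 10.0.0.1 (expiry=24+2=26). clock=24
Final cache (unexpired): {b.com} -> size=1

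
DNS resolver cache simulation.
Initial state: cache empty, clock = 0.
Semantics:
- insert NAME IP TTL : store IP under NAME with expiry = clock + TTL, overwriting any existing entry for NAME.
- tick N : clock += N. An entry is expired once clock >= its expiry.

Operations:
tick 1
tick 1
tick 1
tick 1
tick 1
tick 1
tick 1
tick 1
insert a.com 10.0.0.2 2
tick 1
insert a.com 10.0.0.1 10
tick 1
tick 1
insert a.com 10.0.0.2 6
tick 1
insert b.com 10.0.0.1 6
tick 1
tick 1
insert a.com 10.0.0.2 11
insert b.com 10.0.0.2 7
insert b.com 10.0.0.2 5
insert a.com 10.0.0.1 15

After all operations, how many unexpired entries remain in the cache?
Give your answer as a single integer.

Op 1: tick 1 -> clock=1.
Op 2: tick 1 -> clock=2.
Op 3: tick 1 -> clock=3.
Op 4: tick 1 -> clock=4.
Op 5: tick 1 -> clock=5.
Op 6: tick 1 -> clock=6.
Op 7: tick 1 -> clock=7.
Op 8: tick 1 -> clock=8.
Op 9: insert a.com -> 10.0.0.2 (expiry=8+2=10). clock=8
Op 10: tick 1 -> clock=9.
Op 11: insert a.com -> 10.0.0.1 (expiry=9+10=19). clock=9
Op 12: tick 1 -> clock=10.
Op 13: tick 1 -> clock=11.
Op 14: insert a.com -> 10.0.0.2 (expiry=11+6=17). clock=11
Op 15: tick 1 -> clock=12.
Op 16: insert b.com -> 10.0.0.1 (expiry=12+6=18). clock=12
Op 17: tick 1 -> clock=13.
Op 18: tick 1 -> clock=14.
Op 19: insert a.com -> 10.0.0.2 (expiry=14+11=25). clock=14
Op 20: insert b.com -> 10.0.0.2 (expiry=14+7=21). clock=14
Op 21: insert b.com -> 10.0.0.2 (expiry=14+5=19). clock=14
Op 22: insert a.com -> 10.0.0.1 (expiry=14+15=29). clock=14
Final cache (unexpired): {a.com,b.com} -> size=2

Answer: 2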